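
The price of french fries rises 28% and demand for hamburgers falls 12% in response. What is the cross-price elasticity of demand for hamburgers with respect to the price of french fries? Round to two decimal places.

ε = (%ΔQ of hamburgers) / (%ΔP of french fries) = (-12%) / (28%) ≈ -0.43.

-0.43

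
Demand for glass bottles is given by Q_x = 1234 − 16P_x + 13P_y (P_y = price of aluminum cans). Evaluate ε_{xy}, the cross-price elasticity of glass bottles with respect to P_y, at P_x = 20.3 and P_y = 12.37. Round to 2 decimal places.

At P_x = 20.3 and P_y = 12.37: Q_x = 1070.01.
∂Q_x/∂P_y = 13.
ε = (∂Q_x/∂P_y)(P_y/Q_x) = 13 × (12.37/1070.01) ≈ 0.15.
Since ε > 0, glass bottles and aluminum cans are substitutes.

0.15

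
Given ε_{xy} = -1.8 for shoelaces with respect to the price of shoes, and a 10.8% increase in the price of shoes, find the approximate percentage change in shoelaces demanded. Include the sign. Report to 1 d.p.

%ΔQ ≈ ε × %ΔP of shoes = -1.8 × (10.8%) = -19.4%.

-19.4%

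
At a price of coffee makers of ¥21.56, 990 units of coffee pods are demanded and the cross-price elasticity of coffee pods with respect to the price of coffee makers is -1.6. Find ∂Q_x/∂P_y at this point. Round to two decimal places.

-73.47

ε = (∂Q_x/∂P_y)·(P_y/Q_x) ⇒ ∂Q_x/∂P_y = ε·Q_x/P_y = -1.6 × 990/21.56 ≈ -73.47.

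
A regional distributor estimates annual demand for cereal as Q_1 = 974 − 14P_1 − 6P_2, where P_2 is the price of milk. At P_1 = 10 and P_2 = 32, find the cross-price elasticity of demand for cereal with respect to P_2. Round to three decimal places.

-0.299

At P_1 = 10 and P_2 = 32: Q_1 = 642.
∂Q_1/∂P_2 = -6.
ε = (∂Q_1/∂P_2)(P_2/Q_1) = -6 × (32/642) ≈ -0.299.
Since ε < 0, cereal and milk are complements.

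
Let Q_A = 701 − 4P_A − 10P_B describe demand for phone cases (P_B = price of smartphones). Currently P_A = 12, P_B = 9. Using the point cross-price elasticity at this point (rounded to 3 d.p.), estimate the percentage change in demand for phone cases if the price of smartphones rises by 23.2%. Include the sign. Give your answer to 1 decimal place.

At P_A = 12, P_B = 9: Q_A = 563.
∂Q_A/∂P_B = -10.
ε = (∂Q_A/∂P_B)(P_B/Q_A) = -10.0000 × 9/563 ≈ -0.160.
%ΔQ_A ≈ ε × %ΔP_B = -0.160 × (23.2%) = -3.7%.

-3.7%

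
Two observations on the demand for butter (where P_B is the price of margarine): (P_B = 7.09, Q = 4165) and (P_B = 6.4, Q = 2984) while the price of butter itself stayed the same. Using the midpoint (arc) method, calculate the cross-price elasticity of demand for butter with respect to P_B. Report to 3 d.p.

ΔQ_A = 2984 − 4165 = -1181; ΔP_B = 6.4 − 7.09 = -0.69.
Midpoints: Q̄_A = 3574.5, P̄_B = 6.75.
ε = (ΔQ_A/Q̄_A)/(ΔP_B/P̄_B) = (-1181/3574.5)/(-0.69/6.75) ≈ 3.230.
ε > 0: butter and margarine are substitutes.

3.230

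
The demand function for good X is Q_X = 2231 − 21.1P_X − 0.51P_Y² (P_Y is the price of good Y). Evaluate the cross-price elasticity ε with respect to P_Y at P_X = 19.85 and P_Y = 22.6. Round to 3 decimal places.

-0.336

At P_X = 19.85 and P_Y = 22.6: Q_X = 1551.677.
∂Q_X/∂P_Y = -1.02P_Y = -1.02(22.6) = -23.0520.
ε = (∂Q_X/∂P_Y)(P_Y/Q_X) = -23.0520 × (22.6/1551.677) ≈ -0.336.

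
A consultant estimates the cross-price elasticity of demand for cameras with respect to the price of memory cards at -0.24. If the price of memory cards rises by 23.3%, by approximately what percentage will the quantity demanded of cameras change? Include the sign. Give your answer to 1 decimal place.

%ΔQ ≈ ε × %ΔP of memory cards = -0.24 × (23.3%) = -5.6%.

-5.6%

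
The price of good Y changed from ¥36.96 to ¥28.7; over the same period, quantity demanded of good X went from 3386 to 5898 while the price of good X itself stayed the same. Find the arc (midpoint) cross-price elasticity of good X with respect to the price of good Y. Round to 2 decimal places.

-2.15

ΔQ_X = 5898 − 3386 = 2512; ΔP_Y = 28.7 − 36.96 = -8.26.
Midpoints: Q̄_X = 4642.0, P̄_Y = 32.83.
ε = (ΔQ_X/Q̄_X)/(ΔP_Y/P̄_Y) = (2512/4642.0)/(-8.26/32.83) ≈ -2.15.
ε < 0: good X and good Y are complements.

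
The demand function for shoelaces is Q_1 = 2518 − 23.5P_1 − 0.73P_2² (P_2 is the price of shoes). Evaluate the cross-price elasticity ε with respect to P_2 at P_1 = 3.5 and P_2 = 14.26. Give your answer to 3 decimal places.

-0.130

At P_1 = 3.5 and P_2 = 14.26: Q_1 = 2287.306.
∂Q_1/∂P_2 = -1.46P_2 = -1.46(14.26) = -20.8196.
ε = (∂Q_1/∂P_2)(P_2/Q_1) = -20.8196 × (14.26/2287.306) ≈ -0.130.
ε < 0: complements.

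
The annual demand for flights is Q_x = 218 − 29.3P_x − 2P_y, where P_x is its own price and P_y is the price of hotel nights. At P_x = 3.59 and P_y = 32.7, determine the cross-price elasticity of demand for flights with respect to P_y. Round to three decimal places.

-1.379

At P_x = 3.59 and P_y = 32.7: Q_x = 47.413.
∂Q_x/∂P_y = -2.
ε = (∂Q_x/∂P_y)(P_y/Q_x) = -2 × (32.7/47.413) ≈ -1.379.
Since ε < 0, flights and hotel nights are complements.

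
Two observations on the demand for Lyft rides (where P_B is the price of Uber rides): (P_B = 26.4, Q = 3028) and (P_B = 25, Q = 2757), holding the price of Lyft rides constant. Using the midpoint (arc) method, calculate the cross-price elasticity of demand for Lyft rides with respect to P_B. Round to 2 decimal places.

ΔQ_A = 2757 − 3028 = -271; ΔP_B = 25 − 26.4 = -1.4.
Midpoints: Q̄_A = 2892.5, P̄_B = 25.70.
ε = (ΔQ_A/Q̄_A)/(ΔP_B/P̄_B) = (-271/2892.5)/(-1.4/25.70) ≈ 1.72.
ε > 0: Lyft rides and Uber rides are substitutes.

1.72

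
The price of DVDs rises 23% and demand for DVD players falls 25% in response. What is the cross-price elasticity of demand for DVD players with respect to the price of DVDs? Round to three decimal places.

-1.087

ε = (%ΔQ of DVD players) / (%ΔP of DVDs) = (-25%) / (23%) ≈ -1.087.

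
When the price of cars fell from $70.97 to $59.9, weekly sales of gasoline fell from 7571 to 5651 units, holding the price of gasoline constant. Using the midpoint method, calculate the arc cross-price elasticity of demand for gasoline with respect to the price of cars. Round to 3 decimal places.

1.717

ΔQ_A = 5651 − 7571 = -1920; ΔP_B = 59.9 − 70.97 = -11.07.
Midpoints: Q̄_A = 6611.0, P̄_B = 65.44.
ε = (ΔQ_A/Q̄_A)/(ΔP_B/P̄_B) = (-1920/6611.0)/(-11.07/65.44) ≈ 1.717.
ε > 0: gasoline and cars are substitutes.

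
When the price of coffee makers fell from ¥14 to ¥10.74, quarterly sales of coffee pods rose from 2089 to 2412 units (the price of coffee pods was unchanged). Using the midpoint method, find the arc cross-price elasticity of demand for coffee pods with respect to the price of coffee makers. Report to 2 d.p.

ΔQ_A = 2412 − 2089 = 323; ΔP_B = 10.74 − 14 = -3.26.
Midpoints: Q̄_A = 2250.5, P̄_B = 12.37.
ε = (ΔQ_A/Q̄_A)/(ΔP_B/P̄_B) = (323/2250.5)/(-3.26/12.37) ≈ -0.54.
ε < 0: coffee pods and coffee makers are complements.

-0.54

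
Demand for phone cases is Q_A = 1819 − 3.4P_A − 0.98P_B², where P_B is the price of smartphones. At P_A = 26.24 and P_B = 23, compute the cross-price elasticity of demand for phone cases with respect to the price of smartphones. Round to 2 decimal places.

At P_A = 26.24 and P_B = 23: Q_A = 1211.364.
∂Q_A/∂P_B = -1.96P_B = -1.96(23) = -45.0800.
ε = (∂Q_A/∂P_B)(P_B/Q_A) = -45.0800 × (23/1211.364) ≈ -0.86.

-0.86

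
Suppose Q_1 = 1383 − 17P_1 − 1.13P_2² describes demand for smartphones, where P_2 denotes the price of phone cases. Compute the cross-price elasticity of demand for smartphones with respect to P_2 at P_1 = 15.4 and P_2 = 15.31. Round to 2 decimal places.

At P_1 = 15.4 and P_2 = 15.31: Q_1 = 856.332.
∂Q_1/∂P_2 = -2.26P_2 = -2.26(15.31) = -34.6006.
ε = (∂Q_1/∂P_2)(P_2/Q_1) = -34.6006 × (15.31/856.332) ≈ -0.62.

-0.62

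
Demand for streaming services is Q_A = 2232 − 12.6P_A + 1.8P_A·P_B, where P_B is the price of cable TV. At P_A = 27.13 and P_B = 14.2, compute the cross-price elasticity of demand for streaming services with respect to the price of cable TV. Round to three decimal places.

0.268

At P_A = 27.13 and P_B = 14.2: Q_A = 2583.605.
∂Q_A/∂P_B = 1.8P_A = 1.8(27.13) = 48.8340.
ε = (∂Q_A/∂P_B)(P_B/Q_A) = 48.8340 × (14.2/2583.605) ≈ 0.268.
ε > 0: substitutes.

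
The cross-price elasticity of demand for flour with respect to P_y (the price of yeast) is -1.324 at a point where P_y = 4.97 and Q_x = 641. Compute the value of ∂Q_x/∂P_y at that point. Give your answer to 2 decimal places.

-170.76

ε = (∂Q_x/∂P_y)·(P_y/Q_x) ⇒ ∂Q_x/∂P_y = ε·Q_x/P_y = -1.324 × 641/4.97 ≈ -170.76.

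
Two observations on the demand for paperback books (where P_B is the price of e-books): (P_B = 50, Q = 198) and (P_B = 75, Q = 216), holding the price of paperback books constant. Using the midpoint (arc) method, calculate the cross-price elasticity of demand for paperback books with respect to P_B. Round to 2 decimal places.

0.22

ΔQ_A = 216 − 198 = 18; ΔP_B = 75 − 50 = 25.
Midpoints: Q̄_A = 207.0, P̄_B = 62.50.
ε = (ΔQ_A/Q̄_A)/(ΔP_B/P̄_B) = (18/207.0)/(25/62.50) ≈ 0.22.
ε > 0: paperback books and e-books are substitutes.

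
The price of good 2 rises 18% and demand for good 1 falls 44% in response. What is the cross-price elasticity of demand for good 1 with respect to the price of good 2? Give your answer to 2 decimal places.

-2.44

ε = (%ΔQ of good 1) / (%ΔP of good 2) = (-44%) / (18%) ≈ -2.44.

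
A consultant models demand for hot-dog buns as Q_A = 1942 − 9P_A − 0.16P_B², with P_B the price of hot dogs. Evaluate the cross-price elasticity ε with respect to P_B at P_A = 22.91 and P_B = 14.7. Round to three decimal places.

At P_A = 22.91 and P_B = 14.7: Q_A = 1701.236.
∂Q_A/∂P_B = -0.32P_B = -0.32(14.7) = -4.7040.
ε = (∂Q_A/∂P_B)(P_B/Q_A) = -4.7040 × (14.7/1701.236) ≈ -0.041.

-0.041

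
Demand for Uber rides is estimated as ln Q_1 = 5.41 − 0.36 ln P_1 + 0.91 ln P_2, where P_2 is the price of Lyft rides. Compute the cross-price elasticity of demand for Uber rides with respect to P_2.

In a log-linear (constant-elasticity) demand function, the coefficient on ln P_2 is the cross-price elasticity.
ε = 0.91. Positive, so Uber rides and Lyft rides are substitutes.

0.91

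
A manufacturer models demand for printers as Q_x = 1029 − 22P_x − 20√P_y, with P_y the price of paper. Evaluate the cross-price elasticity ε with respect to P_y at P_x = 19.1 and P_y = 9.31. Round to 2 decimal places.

At P_x = 19.1 and P_y = 9.31: Q_x = 547.775.
∂Q_x/∂P_y = -20/(2√P_y) = -20/(2√9.31) = -3.2774.
ε = (∂Q_x/∂P_y)(P_y/Q_x) = -3.2774 × (9.31/547.775) ≈ -0.06.

-0.06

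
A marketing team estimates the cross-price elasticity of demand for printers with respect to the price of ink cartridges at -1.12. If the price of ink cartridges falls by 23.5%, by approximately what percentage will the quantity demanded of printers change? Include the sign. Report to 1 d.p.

%ΔQ ≈ ε × %ΔP of ink cartridges = -1.12 × (-23.5%) = 26.3%.
Demand for printers rises by about 26.3%.

26.3%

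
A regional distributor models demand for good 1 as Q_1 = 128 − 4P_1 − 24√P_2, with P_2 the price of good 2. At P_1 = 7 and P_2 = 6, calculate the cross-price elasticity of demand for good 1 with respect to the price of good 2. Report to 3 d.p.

At P_1 = 7 and P_2 = 6: Q_1 = 41.212.
∂Q_1/∂P_2 = -24/(2√P_2) = -24/(2√6) = -4.8990.
ε = (∂Q_1/∂P_2)(P_2/Q_1) = -4.8990 × (6/41.212) ≈ -0.713.

-0.713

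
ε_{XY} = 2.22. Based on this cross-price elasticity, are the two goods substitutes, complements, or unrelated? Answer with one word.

substitutes

ε = 2.22 > 0, so a higher price of good Y raises demand for good X: substitutes.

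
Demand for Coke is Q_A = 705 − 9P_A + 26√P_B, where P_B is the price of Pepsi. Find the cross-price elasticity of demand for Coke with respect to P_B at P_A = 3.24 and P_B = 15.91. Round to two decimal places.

At P_A = 3.24 and P_B = 15.91: Q_A = 779.547.
∂Q_A/∂P_B = 26/(2√P_B) = 26/(2√15.91) = 3.2592.
ε = (∂Q_A/∂P_B)(P_B/Q_A) = 3.2592 × (15.91/779.547) ≈ 0.07.
ε > 0: substitutes.

0.07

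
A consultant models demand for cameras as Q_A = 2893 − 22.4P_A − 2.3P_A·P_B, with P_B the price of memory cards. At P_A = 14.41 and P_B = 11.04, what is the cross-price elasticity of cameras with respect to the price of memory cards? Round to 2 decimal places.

-0.17

At P_A = 14.41 and P_B = 11.04: Q_A = 2204.317.
∂Q_A/∂P_B = -2.3P_A = -2.3(14.41) = -33.1430.
ε = (∂Q_A/∂P_B)(P_B/Q_A) = -33.1430 × (11.04/2204.317) ≈ -0.17.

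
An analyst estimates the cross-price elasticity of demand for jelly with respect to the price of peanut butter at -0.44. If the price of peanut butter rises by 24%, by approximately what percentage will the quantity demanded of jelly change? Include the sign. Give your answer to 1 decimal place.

%ΔQ ≈ ε × %ΔP of peanut butter = -0.44 × (24%) = -10.6%.
Demand for jelly falls by about 10.6%.

-10.6%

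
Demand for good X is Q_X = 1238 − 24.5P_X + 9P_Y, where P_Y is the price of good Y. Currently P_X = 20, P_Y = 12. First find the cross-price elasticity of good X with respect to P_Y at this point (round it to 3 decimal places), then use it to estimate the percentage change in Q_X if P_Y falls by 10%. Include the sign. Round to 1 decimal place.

-1.3%

At P_X = 20, P_Y = 12: Q_X = 856.
∂Q_X/∂P_Y = 9.
ε = (∂Q_X/∂P_Y)(P_Y/Q_X) = 9.0000 × 12/856 ≈ 0.126.
%ΔQ_X ≈ ε × %ΔP_Y = 0.126 × (-10%) = -1.3%.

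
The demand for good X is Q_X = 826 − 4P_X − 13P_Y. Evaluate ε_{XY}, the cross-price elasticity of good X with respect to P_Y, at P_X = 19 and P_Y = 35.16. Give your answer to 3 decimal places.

At P_X = 19 and P_Y = 35.16: Q_X = 292.92.
∂Q_X/∂P_Y = -13.
ε = (∂Q_X/∂P_Y)(P_Y/Q_X) = -13 × (35.16/292.92) ≈ -1.560.
Since ε < 0, good X and good Y are complements.

-1.560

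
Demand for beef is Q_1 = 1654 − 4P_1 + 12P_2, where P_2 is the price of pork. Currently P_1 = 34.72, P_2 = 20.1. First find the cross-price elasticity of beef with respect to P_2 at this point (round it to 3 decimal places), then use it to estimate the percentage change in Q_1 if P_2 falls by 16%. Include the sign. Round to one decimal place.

At P_1 = 34.72, P_2 = 20.1: Q_1 = 1756.32.
∂Q_1/∂P_2 = 12.
ε = (∂Q_1/∂P_2)(P_2/Q_1) = 12.0000 × 20.1/1756.32 ≈ 0.137.
%ΔQ_1 ≈ ε × %ΔP_2 = 0.137 × (-16%) = -2.2%.

-2.2%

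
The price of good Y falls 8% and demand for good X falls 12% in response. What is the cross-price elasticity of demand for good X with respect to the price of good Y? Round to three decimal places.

1.500

ε = (%ΔQ of good X) / (%ΔP of good Y) = (-12%) / (-8%) ≈ 1.500.
Positive cross-price elasticity: substitutes.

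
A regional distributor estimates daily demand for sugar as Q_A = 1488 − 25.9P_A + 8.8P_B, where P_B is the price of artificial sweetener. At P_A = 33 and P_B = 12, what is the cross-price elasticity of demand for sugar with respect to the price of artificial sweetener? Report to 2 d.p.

At P_A = 33 and P_B = 12: Q_A = 738.9.
∂Q_A/∂P_B = 8.8.
ε = (∂Q_A/∂P_B)(P_B/Q_A) = 8.8 × (12/738.9) ≈ 0.14.
Since ε > 0, sugar and artificial sweetener are substitutes.

0.14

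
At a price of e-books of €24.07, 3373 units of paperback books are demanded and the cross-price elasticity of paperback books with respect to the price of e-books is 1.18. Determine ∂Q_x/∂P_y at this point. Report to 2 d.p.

ε = (∂Q_x/∂P_y)·(P_y/Q_x) ⇒ ∂Q_x/∂P_y = ε·Q_x/P_y = 1.18 × 3373/24.07 ≈ 165.36.

165.36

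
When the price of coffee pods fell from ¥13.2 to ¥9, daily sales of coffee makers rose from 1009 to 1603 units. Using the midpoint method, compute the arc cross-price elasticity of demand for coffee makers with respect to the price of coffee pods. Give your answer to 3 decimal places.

ΔQ_A = 1603 − 1009 = 594; ΔP_B = 9 − 13.2 = -4.2.
Midpoints: Q̄_A = 1306.0, P̄_B = 11.10.
ε = (ΔQ_A/Q̄_A)/(ΔP_B/P̄_B) = (594/1306.0)/(-4.2/11.10) ≈ -1.202.
ε < 0: coffee makers and coffee pods are complements.

-1.202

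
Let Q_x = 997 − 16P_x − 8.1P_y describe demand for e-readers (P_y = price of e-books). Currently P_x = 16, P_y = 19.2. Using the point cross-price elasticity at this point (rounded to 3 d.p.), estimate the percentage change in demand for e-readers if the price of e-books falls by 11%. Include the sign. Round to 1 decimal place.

At P_x = 16, P_y = 19.2: Q_x = 585.48.
∂Q_x/∂P_y = -8.1.
ε = (∂Q_x/∂P_y)(P_y/Q_x) = -8.1000 × 19.2/585.48 ≈ -0.266.
%ΔQ_x ≈ ε × %ΔP_y = -0.266 × (-11%) = 2.9%.

2.9%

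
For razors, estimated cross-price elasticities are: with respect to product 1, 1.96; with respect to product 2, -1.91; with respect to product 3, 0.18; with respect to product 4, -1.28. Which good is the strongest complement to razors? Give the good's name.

Complements have ε < 0. The most negative value is -1.91 (product 2).

product 2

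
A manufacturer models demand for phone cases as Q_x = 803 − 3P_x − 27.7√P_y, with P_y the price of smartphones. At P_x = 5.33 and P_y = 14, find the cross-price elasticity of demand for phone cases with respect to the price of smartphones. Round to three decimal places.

-0.076

At P_x = 5.33 and P_y = 14: Q_x = 683.366.
∂Q_x/∂P_y = -27.7/(2√P_y) = -27.7/(2√14) = -3.7016.
ε = (∂Q_x/∂P_y)(P_y/Q_x) = -3.7016 × (14/683.366) ≈ -0.076.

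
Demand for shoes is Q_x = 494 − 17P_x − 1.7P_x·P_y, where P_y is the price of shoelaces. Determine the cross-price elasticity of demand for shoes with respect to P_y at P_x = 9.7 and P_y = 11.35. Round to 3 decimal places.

At P_x = 9.7 and P_y = 11.35: Q_x = 141.939.
∂Q_x/∂P_y = -1.7P_x = -1.7(9.7) = -16.4900.
ε = (∂Q_x/∂P_y)(P_y/Q_x) = -16.4900 × (11.35/141.939) ≈ -1.319.

-1.319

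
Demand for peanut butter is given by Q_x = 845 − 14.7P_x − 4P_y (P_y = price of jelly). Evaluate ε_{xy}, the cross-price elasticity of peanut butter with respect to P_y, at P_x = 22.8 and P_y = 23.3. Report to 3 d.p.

At P_x = 22.8 and P_y = 23.3: Q_x = 416.64.
∂Q_x/∂P_y = -4.
ε = (∂Q_x/∂P_y)(P_y/Q_x) = -4 × (23.3/416.64) ≈ -0.224.

-0.224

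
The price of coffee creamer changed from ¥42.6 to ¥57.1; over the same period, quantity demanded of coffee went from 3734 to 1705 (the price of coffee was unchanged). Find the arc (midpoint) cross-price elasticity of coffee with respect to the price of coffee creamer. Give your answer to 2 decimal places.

ΔQ_A = 1705 − 3734 = -2029; ΔP_B = 57.1 − 42.6 = 14.5.
Midpoints: Q̄_A = 2719.5, P̄_B = 49.85.
ε = (ΔQ_A/Q̄_A)/(ΔP_B/P̄_B) = (-2029/2719.5)/(14.5/49.85) ≈ -2.57.
ε < 0: coffee and coffee creamer are complements.

-2.57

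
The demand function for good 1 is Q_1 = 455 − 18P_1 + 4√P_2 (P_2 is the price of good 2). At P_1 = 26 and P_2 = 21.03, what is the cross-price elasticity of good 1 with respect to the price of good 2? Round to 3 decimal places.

At P_1 = 26 and P_2 = 21.03: Q_1 = 5.343.
∂Q_1/∂P_2 = 4/(2√P_2) = 4/(2√21.03) = 0.4361.
ε = (∂Q_1/∂P_2)(P_2/Q_1) = 0.4361 × (21.03/5.343) ≈ 1.716.

1.716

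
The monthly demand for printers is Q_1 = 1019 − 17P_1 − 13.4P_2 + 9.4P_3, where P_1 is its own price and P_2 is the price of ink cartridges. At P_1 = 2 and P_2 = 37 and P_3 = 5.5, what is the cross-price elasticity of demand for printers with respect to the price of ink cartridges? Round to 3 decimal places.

At P_1 = 2 and P_2 = 37 and P_3 = 5.5: Q_1 = 540.9.
∂Q_1/∂P_2 = -13.4.
ε = (∂Q_1/∂P_2)(P_2/Q_1) = -13.4 × (37/540.9) ≈ -0.917.
Since ε < 0, printers and ink cartridges are complements.

-0.917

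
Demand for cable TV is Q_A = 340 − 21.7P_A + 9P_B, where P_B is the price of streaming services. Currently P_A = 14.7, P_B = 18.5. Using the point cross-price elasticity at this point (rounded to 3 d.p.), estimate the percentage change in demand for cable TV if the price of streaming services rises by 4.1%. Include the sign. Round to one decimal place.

At P_A = 14.7, P_B = 18.5: Q_A = 187.51.
∂Q_A/∂P_B = 9.
ε = (∂Q_A/∂P_B)(P_B/Q_A) = 9.0000 × 18.5/187.51 ≈ 0.888.
%ΔQ_A ≈ ε × %ΔP_B = 0.888 × (4.1%) = 3.6%.

3.6%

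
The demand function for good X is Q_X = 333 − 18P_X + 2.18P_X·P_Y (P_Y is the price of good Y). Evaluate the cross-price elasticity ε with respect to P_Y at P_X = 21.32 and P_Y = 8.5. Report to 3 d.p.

1.147

At P_X = 21.32 and P_Y = 8.5: Q_X = 344.300.
∂Q_X/∂P_Y = 2.18P_X = 2.18(21.32) = 46.4776.
ε = (∂Q_X/∂P_Y)(P_Y/Q_X) = 46.4776 × (8.5/344.300) ≈ 1.147.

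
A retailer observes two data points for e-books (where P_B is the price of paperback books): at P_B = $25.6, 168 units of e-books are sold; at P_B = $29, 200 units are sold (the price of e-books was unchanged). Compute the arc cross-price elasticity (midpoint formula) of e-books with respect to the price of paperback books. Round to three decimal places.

ΔQ_A = 200 − 168 = 32; ΔP_B = 29 − 25.6 = 3.4.
Midpoints: Q̄_A = 184.0, P̄_B = 27.30.
ε = (ΔQ_A/Q̄_A)/(ΔP_B/P̄_B) = (32/184.0)/(3.4/27.30) ≈ 1.396.
ε > 0: e-books and paperback books are substitutes.

1.396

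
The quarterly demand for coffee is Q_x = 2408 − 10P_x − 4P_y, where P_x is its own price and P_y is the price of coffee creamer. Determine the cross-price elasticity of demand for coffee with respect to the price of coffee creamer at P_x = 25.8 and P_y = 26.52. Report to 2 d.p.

At P_x = 25.8 and P_y = 26.52: Q_x = 2043.92.
∂Q_x/∂P_y = -4.
ε = (∂Q_x/∂P_y)(P_y/Q_x) = -4 × (26.52/2043.92) ≈ -0.05.
Since ε < 0, coffee and coffee creamer are complements.

-0.05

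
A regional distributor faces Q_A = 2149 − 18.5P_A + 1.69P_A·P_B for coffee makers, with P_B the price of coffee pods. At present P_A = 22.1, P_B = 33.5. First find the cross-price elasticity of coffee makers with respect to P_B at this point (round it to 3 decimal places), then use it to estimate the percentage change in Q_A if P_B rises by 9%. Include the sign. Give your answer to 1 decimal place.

At P_A = 22.1, P_B = 33.5: Q_A = 2991.342.
∂Q_A/∂P_B = 1.69P_A = 37.3490.
ε = (∂Q_A/∂P_B)(P_B/Q_A) = 37.3490 × 33.5/2991.342 ≈ 0.418.
%ΔQ_A ≈ ε × %ΔP_B = 0.418 × (9%) = 3.8%.

3.8%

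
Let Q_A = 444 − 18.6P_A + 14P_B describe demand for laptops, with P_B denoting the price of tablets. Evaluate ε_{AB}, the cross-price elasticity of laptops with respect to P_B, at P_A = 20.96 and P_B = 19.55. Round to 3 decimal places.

At P_A = 20.96 and P_B = 19.55: Q_A = 327.844.
∂Q_A/∂P_B = 14.
ε = (∂Q_A/∂P_B)(P_B/Q_A) = 14 × (19.55/327.844) ≈ 0.835.
Since ε > 0, laptops and tablets are substitutes.

0.835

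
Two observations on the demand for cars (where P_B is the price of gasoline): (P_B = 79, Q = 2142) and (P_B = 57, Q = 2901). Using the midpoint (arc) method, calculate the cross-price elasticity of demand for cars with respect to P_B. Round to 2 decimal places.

ΔQ_A = 2901 − 2142 = 759; ΔP_B = 57 − 79 = -22.
Midpoints: Q̄_A = 2521.5, P̄_B = 68.00.
ε = (ΔQ_A/Q̄_A)/(ΔP_B/P̄_B) = (759/2521.5)/(-22/68.00) ≈ -0.93.

-0.93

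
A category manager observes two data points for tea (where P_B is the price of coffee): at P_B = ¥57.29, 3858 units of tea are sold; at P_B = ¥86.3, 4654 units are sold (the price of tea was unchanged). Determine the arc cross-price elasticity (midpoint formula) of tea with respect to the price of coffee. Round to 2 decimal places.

ΔQ_A = 4654 − 3858 = 796; ΔP_B = 86.3 − 57.29 = 29.01.
Midpoints: Q̄_A = 4256.0, P̄_B = 71.80.
ε = (ΔQ_A/Q̄_A)/(ΔP_B/P̄_B) = (796/4256.0)/(29.01/71.80) ≈ 0.46.
ε > 0: tea and coffee are substitutes.

0.46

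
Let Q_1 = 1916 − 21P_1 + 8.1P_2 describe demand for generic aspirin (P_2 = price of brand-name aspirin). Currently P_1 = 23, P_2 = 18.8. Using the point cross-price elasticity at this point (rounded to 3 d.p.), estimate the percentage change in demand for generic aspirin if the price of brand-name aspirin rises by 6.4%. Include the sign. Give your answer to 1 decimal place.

At P_1 = 23, P_2 = 18.8: Q_1 = 1585.28.
∂Q_1/∂P_2 = 8.1.
ε = (∂Q_1/∂P_2)(P_2/Q_1) = 8.1000 × 18.8/1585.28 ≈ 0.096.
%ΔQ_1 ≈ ε × %ΔP_2 = 0.096 × (6.4%) = 0.6%.

0.6%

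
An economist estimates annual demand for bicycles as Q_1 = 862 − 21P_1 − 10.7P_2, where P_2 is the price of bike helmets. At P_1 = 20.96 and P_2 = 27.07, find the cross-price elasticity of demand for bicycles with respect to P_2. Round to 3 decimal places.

-2.191

At P_1 = 20.96 and P_2 = 27.07: Q_1 = 132.191.
∂Q_1/∂P_2 = -10.7.
ε = (∂Q_1/∂P_2)(P_2/Q_1) = -10.7 × (27.07/132.191) ≈ -2.191.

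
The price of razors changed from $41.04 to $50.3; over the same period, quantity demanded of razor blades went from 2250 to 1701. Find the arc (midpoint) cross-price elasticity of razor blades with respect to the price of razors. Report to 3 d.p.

-1.371

ΔQ_A = 1701 − 2250 = -549; ΔP_B = 50.3 − 41.04 = 9.26.
Midpoints: Q̄_A = 1975.5, P̄_B = 45.67.
ε = (ΔQ_A/Q̄_A)/(ΔP_B/P̄_B) = (-549/1975.5)/(9.26/45.67) ≈ -1.371.
ε < 0: razor blades and razors are complements.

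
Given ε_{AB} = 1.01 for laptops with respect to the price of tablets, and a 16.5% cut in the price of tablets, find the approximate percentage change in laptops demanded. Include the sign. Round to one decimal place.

-16.7%

%ΔQ ≈ ε × %ΔP of tablets = 1.01 × (-16.5%) = -16.7%.
Demand for laptops falls by about 16.7%.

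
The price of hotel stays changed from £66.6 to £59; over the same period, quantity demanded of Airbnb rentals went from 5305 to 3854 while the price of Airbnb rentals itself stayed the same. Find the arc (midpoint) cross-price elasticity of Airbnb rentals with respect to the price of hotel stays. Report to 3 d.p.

ΔQ_A = 3854 − 5305 = -1451; ΔP_B = 59 − 66.6 = -7.6.
Midpoints: Q̄_A = 4579.5, P̄_B = 62.80.
ε = (ΔQ_A/Q̄_A)/(ΔP_B/P̄_B) = (-1451/4579.5)/(-7.6/62.80) ≈ 2.618.

2.618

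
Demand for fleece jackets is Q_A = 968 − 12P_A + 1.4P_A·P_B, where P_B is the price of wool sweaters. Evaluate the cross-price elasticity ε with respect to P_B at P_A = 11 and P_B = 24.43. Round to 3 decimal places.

0.310

At P_A = 11 and P_B = 24.43: Q_A = 1212.222.
∂Q_A/∂P_B = 1.4P_A = 1.4(11) = 15.4000.
ε = (∂Q_A/∂P_B)(P_B/Q_A) = 15.4000 × (24.43/1212.222) ≈ 0.310.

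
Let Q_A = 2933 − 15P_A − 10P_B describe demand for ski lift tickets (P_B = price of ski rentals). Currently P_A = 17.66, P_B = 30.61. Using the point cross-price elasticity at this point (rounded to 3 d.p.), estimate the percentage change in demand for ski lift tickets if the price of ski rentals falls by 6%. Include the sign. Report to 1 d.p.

At P_A = 17.66, P_B = 30.61: Q_A = 2362.
∂Q_A/∂P_B = -10.
ε = (∂Q_A/∂P_B)(P_B/Q_A) = -10.0000 × 30.61/2362 ≈ -0.130.
%ΔQ_A ≈ ε × %ΔP_B = -0.130 × (-6%) = 0.8%.

0.8%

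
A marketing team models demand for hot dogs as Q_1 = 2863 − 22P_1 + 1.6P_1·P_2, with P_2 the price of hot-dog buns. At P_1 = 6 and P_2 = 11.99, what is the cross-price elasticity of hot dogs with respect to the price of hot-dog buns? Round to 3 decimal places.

0.040

At P_1 = 6 and P_2 = 11.99: Q_1 = 2846.104.
∂Q_1/∂P_2 = 1.6P_1 = 1.6(6) = 9.6000.
ε = (∂Q_1/∂P_2)(P_2/Q_1) = 9.6000 × (11.99/2846.104) ≈ 0.040.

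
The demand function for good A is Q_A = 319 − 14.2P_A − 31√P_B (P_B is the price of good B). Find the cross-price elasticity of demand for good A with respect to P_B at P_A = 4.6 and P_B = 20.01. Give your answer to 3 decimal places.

At P_A = 4.6 and P_B = 20.01: Q_A = 115.009.
∂Q_A/∂P_B = -31/(2√P_B) = -31/(2√20.01) = -3.4650.
ε = (∂Q_A/∂P_B)(P_B/Q_A) = -3.4650 × (20.01/115.009) ≈ -0.603.

-0.603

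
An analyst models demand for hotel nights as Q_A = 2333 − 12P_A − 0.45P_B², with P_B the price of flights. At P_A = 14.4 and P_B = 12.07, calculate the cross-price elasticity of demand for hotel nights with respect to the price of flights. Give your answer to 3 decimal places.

-0.063

At P_A = 14.4 and P_B = 12.07: Q_A = 2094.642.
∂Q_A/∂P_B = -0.9P_B = -0.9(12.07) = -10.8630.
ε = (∂Q_A/∂P_B)(P_B/Q_A) = -10.8630 × (12.07/2094.642) ≈ -0.063.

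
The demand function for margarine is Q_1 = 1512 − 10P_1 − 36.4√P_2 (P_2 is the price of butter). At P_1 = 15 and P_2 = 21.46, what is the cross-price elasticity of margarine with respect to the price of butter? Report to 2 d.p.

-0.07

At P_1 = 15 and P_2 = 21.46: Q_1 = 1193.377.
∂Q_1/∂P_2 = -36.4/(2√P_2) = -36.4/(2√21.46) = -3.9288.
ε = (∂Q_1/∂P_2)(P_2/Q_1) = -3.9288 × (21.46/1193.377) ≈ -0.07.
ε < 0: complements.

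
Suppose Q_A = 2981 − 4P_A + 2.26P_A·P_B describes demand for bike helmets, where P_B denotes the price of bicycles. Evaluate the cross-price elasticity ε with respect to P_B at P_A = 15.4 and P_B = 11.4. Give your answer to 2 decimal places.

0.12

At P_A = 15.4 and P_B = 11.4: Q_A = 3316.166.
∂Q_A/∂P_B = 2.26P_A = 2.26(15.4) = 34.8040.
ε = (∂Q_A/∂P_B)(P_B/Q_A) = 34.8040 × (11.4/3316.166) ≈ 0.12.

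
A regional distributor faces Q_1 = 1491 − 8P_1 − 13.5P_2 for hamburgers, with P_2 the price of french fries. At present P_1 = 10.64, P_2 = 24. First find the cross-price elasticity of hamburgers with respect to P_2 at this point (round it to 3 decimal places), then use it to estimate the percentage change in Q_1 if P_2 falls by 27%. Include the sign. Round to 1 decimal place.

At P_1 = 10.64, P_2 = 24: Q_1 = 1081.88.
∂Q_1/∂P_2 = -13.5.
ε = (∂Q_1/∂P_2)(P_2/Q_1) = -13.5000 × 24/1081.88 ≈ -0.299.
%ΔQ_1 ≈ ε × %ΔP_2 = -0.299 × (-27%) = 8.1%.

8.1%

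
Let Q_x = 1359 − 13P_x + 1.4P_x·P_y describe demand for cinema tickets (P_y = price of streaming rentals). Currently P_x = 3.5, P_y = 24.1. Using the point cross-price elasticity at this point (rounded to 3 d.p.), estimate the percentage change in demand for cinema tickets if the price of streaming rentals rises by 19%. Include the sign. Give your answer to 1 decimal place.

At P_x = 3.5, P_y = 24.1: Q_x = 1431.59.
∂Q_x/∂P_y = 1.4P_x = 4.9000.
ε = (∂Q_x/∂P_y)(P_y/Q_x) = 4.9000 × 24.1/1431.59 ≈ 0.082.
%ΔQ_x ≈ ε × %ΔP_y = 0.082 × (19%) = 1.6%.

1.6%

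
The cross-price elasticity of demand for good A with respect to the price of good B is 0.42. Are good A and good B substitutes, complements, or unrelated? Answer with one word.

ε = 0.42 > 0, so a higher price of good B raises demand for good A: substitutes.

substitutes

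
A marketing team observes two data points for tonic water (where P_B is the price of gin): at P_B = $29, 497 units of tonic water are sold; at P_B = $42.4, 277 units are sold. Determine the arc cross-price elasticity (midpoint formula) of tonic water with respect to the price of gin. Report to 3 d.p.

ΔQ_A = 277 − 497 = -220; ΔP_B = 42.4 − 29 = 13.4.
Midpoints: Q̄_A = 387.0, P̄_B = 35.70.
ε = (ΔQ_A/Q̄_A)/(ΔP_B/P̄_B) = (-220/387.0)/(13.4/35.70) ≈ -1.515.

-1.515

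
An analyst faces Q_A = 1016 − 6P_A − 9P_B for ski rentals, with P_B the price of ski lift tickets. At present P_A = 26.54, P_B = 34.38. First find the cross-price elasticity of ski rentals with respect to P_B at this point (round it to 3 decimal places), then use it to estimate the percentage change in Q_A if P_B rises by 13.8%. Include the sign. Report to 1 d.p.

At P_A = 26.54, P_B = 34.38: Q_A = 547.34.
∂Q_A/∂P_B = -9.
ε = (∂Q_A/∂P_B)(P_B/Q_A) = -9.0000 × 34.38/547.34 ≈ -0.565.
%ΔQ_A ≈ ε × %ΔP_B = -0.565 × (13.8%) = -7.8%.

-7.8%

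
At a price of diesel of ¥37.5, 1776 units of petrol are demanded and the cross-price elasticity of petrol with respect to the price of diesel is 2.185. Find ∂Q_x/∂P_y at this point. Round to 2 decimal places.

103.48

ε = (∂Q_x/∂P_y)·(P_y/Q_x) ⇒ ∂Q_x/∂P_y = ε·Q_x/P_y = 2.185 × 1776/37.5 ≈ 103.48.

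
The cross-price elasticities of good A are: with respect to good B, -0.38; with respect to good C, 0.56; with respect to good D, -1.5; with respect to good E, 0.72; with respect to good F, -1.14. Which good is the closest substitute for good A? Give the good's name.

good E

Substitutes have ε > 0. Among the positive values, 0.72 (good E) is largest.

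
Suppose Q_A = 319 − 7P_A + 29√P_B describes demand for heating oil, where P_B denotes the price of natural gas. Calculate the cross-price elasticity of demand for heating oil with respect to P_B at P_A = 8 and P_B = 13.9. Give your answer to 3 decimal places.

At P_A = 8 and P_B = 13.9: Q_A = 371.120.
∂Q_A/∂P_B = 29/(2√P_B) = 29/(2√13.9) = 3.8892.
ε = (∂Q_A/∂P_B)(P_B/Q_A) = 3.8892 × (13.9/371.120) ≈ 0.146.
ε > 0: substitutes.

0.146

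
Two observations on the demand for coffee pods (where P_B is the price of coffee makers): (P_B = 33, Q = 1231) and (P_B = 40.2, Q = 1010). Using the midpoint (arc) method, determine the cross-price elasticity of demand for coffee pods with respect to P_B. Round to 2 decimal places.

ΔQ_A = 1010 − 1231 = -221; ΔP_B = 40.2 − 33 = 7.2.
Midpoints: Q̄_A = 1120.5, P̄_B = 36.60.
ε = (ΔQ_A/Q̄_A)/(ΔP_B/P̄_B) = (-221/1120.5)/(7.2/36.60) ≈ -1.00.

-1.00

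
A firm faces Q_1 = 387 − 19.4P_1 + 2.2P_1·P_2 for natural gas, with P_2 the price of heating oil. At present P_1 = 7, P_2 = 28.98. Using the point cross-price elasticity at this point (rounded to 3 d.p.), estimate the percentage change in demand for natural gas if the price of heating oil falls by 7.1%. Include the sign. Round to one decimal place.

At P_1 = 7, P_2 = 28.98: Q_1 = 697.492.
∂Q_1/∂P_2 = 2.2P_1 = 15.4000.
ε = (∂Q_1/∂P_2)(P_2/Q_1) = 15.4000 × 28.98/697.492 ≈ 0.640.
%ΔQ_1 ≈ ε × %ΔP_2 = 0.640 × (-7.1%) = -4.5%.

-4.5%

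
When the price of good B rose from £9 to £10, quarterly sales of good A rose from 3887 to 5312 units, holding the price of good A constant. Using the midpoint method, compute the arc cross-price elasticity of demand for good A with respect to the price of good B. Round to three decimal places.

2.943

ΔQ_A = 5312 − 3887 = 1425; ΔP_B = 10 − 9 = 1.
Midpoints: Q̄_A = 4599.5, P̄_B = 9.50.
ε = (ΔQ_A/Q̄_A)/(ΔP_B/P̄_B) = (1425/4599.5)/(1/9.50) ≈ 2.943.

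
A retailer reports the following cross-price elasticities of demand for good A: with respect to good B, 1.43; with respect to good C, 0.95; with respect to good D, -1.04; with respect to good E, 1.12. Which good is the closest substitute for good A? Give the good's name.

Substitutes have ε > 0. Among the positive values, 1.43 (good B) is largest.

good B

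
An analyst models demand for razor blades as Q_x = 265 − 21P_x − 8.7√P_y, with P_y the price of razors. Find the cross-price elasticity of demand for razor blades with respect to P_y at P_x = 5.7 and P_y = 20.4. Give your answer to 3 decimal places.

-0.185

At P_x = 5.7 and P_y = 20.4: Q_x = 106.005.
∂Q_x/∂P_y = -8.7/(2√P_y) = -8.7/(2√20.4) = -0.9631.
ε = (∂Q_x/∂P_y)(P_y/Q_x) = -0.9631 × (20.4/106.005) ≈ -0.185.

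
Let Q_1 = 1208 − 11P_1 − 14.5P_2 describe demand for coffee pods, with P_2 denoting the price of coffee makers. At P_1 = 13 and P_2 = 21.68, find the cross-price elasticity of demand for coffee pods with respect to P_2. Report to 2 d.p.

At P_1 = 13 and P_2 = 21.68: Q_1 = 750.64.
∂Q_1/∂P_2 = -14.5.
ε = (∂Q_1/∂P_2)(P_2/Q_1) = -14.5 × (21.68/750.64) ≈ -0.42.

-0.42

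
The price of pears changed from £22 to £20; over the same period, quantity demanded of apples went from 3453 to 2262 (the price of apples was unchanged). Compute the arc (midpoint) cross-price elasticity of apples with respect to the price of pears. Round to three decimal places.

ΔQ_A = 2262 − 3453 = -1191; ΔP_B = 20 − 22 = -2.
Midpoints: Q̄_A = 2857.5, P̄_B = 21.00.
ε = (ΔQ_A/Q̄_A)/(ΔP_B/P̄_B) = (-1191/2857.5)/(-2/21.00) ≈ 4.376.
ε > 0: apples and pears are substitutes.

4.376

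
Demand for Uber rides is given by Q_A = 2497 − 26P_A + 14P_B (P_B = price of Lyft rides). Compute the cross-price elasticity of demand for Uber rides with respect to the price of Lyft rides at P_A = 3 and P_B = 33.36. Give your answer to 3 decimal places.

At P_A = 3 and P_B = 33.36: Q_A = 2886.04.
∂Q_A/∂P_B = 14.
ε = (∂Q_A/∂P_B)(P_B/Q_A) = 14 × (33.36/2886.04) ≈ 0.162.

0.162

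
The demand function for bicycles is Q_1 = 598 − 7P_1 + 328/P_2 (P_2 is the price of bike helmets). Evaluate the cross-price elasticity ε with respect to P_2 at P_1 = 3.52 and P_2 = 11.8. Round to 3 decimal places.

At P_1 = 3.52 and P_2 = 11.8: Q_1 = 601.157.
∂Q_1/∂P_2 = −328/P_2² = -2.3556.
ε = (∂Q_1/∂P_2)(P_2/Q_1) = -2.3556 × (11.8/601.157) ≈ -0.046.

-0.046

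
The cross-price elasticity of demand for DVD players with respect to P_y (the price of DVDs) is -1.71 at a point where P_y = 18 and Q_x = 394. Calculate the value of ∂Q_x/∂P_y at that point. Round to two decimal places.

-37.43

ε = (∂Q_x/∂P_y)·(P_y/Q_x) ⇒ ∂Q_x/∂P_y = ε·Q_x/P_y = -1.71 × 394/18 ≈ -37.43.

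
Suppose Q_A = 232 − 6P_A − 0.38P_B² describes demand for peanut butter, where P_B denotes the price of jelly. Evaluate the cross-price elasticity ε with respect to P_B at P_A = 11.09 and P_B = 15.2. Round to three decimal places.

At P_A = 11.09 and P_B = 15.2: Q_A = 77.665.
∂Q_A/∂P_B = -0.76P_B = -0.76(15.2) = -11.5520.
ε = (∂Q_A/∂P_B)(P_B/Q_A) = -11.5520 × (15.2/77.665) ≈ -2.261.
ε < 0: complements.

-2.261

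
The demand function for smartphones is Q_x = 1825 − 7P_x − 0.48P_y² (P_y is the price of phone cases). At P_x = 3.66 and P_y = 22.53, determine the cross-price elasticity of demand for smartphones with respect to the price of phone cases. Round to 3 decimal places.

At P_x = 3.66 and P_y = 22.53: Q_x = 1555.732.
∂Q_x/∂P_y = -0.96P_y = -0.96(22.53) = -21.6288.
ε = (∂Q_x/∂P_y)(P_y/Q_x) = -21.6288 × (22.53/1555.732) ≈ -0.313.
ε < 0: complements.

-0.313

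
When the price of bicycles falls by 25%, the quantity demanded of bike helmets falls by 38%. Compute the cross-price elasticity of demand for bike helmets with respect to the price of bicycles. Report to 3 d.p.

1.520

ε = (%ΔQ of bike helmets) / (%ΔP of bicycles) = (-38%) / (-25%) ≈ 1.520.
Positive cross-price elasticity: substitutes.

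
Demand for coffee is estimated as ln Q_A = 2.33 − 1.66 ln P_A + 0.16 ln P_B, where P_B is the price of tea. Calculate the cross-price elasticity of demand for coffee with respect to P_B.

In a log-linear (constant-elasticity) demand function, the coefficient on ln P_B is the cross-price elasticity.
ε = 0.16. Positive, so coffee and tea are substitutes.

0.16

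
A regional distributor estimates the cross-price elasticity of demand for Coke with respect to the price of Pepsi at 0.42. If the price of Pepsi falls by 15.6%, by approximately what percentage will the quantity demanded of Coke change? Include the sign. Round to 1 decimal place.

-6.6%

%ΔQ ≈ ε × %ΔP of Pepsi = 0.42 × (-15.6%) = -6.6%.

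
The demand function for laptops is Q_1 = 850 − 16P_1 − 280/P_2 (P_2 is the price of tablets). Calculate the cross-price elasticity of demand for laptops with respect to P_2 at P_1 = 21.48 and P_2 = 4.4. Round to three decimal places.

At P_1 = 21.48 and P_2 = 4.4: Q_1 = 442.684.
∂Q_1/∂P_2 = 280/P_2² = 14.4628.
ε = (∂Q_1/∂P_2)(P_2/Q_1) = 14.4628 × (4.4/442.684) ≈ 0.144.

0.144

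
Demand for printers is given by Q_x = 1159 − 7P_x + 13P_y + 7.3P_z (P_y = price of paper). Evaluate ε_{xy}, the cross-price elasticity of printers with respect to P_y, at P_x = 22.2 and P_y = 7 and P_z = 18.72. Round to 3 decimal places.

0.074

At P_x = 22.2 and P_y = 7 and P_z = 18.72: Q_x = 1231.256.
∂Q_x/∂P_y = 13.
ε = (∂Q_x/∂P_y)(P_y/Q_x) = 13 × (7/1231.256) ≈ 0.074.
Since ε > 0, printers and paper are substitutes.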